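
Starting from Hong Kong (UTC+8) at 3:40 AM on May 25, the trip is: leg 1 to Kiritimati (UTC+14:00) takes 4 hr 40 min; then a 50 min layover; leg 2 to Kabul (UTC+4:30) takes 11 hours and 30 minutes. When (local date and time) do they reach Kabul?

5:10 PM on May 25

Convert departure to UTC: 3:40 AM − 8:00 = 7:40 PM UTC on May 24.
Add 4 hours 40 minutes leg 1 → 12:20 AM UTC (May 25).
Add 50 minutes layover in Kiritimati → 1:10 AM UTC.
Add 11 hours 30 minutes leg 2 → 12:40 PM UTC.
Kabul is UTC+4:30, so local arrival = 12:40 PM + 4:30 = 5:10 PM on May 25.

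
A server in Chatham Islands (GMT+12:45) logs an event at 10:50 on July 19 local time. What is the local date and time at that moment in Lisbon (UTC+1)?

23:05 on Jul 18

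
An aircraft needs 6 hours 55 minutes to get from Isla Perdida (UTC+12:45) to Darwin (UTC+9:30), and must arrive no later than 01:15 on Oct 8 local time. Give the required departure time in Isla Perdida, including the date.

21:35 on Oct 7

Target arrival in UTC: 01:15 − 9:30 = 15:45 on Oct 7.
Subtract 6 hours and 55 minutes → departure 08:50 UTC on Oct 7.
Isla Perdida is UTC+12:45: 08:50 + 12:45 = 21:35 on Oct 7.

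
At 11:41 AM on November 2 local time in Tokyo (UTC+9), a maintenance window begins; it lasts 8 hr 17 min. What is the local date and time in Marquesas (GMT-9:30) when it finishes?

Convert start to UTC: 11:41 AM − 9:00 = 2:41 AM UTC on Nov 2.
Add 8 hours 17 minutes duration → 10:58 AM UTC.
Marquesas is UTC−9:30, so local end time = 10:58 AM − 9:30 = 1:28 AM on Nov 2.

1:28 AM on Nov 2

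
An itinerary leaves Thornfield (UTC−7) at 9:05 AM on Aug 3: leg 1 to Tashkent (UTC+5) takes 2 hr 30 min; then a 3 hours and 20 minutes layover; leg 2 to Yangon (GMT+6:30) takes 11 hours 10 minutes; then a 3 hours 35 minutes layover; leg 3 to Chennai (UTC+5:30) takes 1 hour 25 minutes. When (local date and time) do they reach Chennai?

7:35 PM on August 4

Convert departure to UTC: 9:05 AM + 7:00 = 4:05 PM UTC on Aug 3.
Add 2 hours 30 minutes leg 1 → 6:35 PM UTC.
Add 3 hours 20 minutes layover in Tashkent → 9:55 PM UTC.
Add 11 hours 10 minutes leg 2 → 9:05 AM UTC (Aug 4).
Add 3 hours and 35 minutes layover in Yangon → 12:40 PM UTC.
Add 1 hour 25 minutes leg 3 → 2:05 PM UTC.
Chennai is UTC+5:30, so local arrival = 2:05 PM + 5:30 = 7:35 PM on Aug 4.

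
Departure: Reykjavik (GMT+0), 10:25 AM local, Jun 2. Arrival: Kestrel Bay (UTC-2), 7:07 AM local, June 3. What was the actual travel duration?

22 hours 42 minutes

Departure is already UTC: 10:25 AM on Jun 2.
Arrival in UTC: 7:07 AM + 2:00 = 9:07 AM on Jun 3.
Elapsed = 9:07 AM − 10:25 AM (+1 day) = 22 hours 42 minutes.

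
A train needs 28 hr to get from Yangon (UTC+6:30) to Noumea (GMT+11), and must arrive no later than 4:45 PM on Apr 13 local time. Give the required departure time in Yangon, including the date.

8:15 AM on Apr 12

Target arrival in UTC: 4:45 PM − 11:00 = 5:45 AM on Apr 13.
Subtract 28 hours → departure 1:45 AM UTC on Apr 12.
Yangon is UTC+6:30: 1:45 AM + 6:30 = 8:15 AM on Apr 12.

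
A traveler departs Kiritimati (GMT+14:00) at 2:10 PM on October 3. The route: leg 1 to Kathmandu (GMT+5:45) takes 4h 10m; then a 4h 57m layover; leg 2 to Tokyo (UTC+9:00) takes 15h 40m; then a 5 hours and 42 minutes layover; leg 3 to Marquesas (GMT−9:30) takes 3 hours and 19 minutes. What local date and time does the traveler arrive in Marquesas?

12:28 AM on October 4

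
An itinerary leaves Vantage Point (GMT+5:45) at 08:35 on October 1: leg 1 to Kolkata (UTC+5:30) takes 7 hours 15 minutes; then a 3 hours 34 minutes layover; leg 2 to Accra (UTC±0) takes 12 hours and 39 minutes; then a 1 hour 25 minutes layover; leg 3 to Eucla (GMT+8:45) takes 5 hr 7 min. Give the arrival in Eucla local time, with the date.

17:35 on October 2

Convert departure to UTC: 08:35 − 5:45 = 02:50 UTC on Oct 1.
Add 7 hours 15 minutes leg 1 → 10:05 UTC.
Add 3 hours 34 minutes layover in Kolkata → 13:39 UTC.
Add 12 hours and 39 minutes leg 2 → 02:18 UTC (Oct 2).
Add 1 hour and 25 minutes layover in Accra → 03:43 UTC.
Add 5 hours 7 minutes leg 3 → 08:50 UTC.
Eucla is UTC+8:45, so local arrival = 08:50 + 8:45 = 17:35 on Oct 2.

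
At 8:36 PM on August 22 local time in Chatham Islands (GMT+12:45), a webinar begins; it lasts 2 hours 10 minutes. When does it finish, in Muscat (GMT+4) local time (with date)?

2:01 PM on August 22

Muscat is 8:45 behind Chatham Islands.
After 2 hours and 10 minutes it is 10:46 PM in Chatham Islands.
Shift by the zone difference: 10:46 PM − 8:45 = 2:01 PM on Aug 22 in Muscat.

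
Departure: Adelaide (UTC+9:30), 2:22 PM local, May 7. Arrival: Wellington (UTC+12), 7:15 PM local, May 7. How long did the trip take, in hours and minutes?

2 hours 23 minutes

Departure in UTC: 2:22 PM − 9:30 = 4:52 AM on May 7.
Arrival in UTC: 7:15 PM − 12:00 = 7:15 AM on May 7.
Elapsed = 7:15 AM − 4:52 AM = 2 hours 23 minutes.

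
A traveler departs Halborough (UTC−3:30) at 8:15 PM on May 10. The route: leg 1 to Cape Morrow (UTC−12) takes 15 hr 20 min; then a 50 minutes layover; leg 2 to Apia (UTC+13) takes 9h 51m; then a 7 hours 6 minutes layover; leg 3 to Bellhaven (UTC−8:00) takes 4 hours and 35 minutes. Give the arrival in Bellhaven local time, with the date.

5:27 AM on May 12

Convert departure to UTC: 8:15 PM + 3:30 = 11:45 PM UTC on May 10.
Add 15 hours 20 minutes leg 1 → 3:05 PM UTC (May 11).
Add 50 minutes layover in Cape Morrow → 3:55 PM UTC.
Add 9 hours and 51 minutes leg 2 → 1:46 AM UTC (May 12).
Add 7 hours and 6 minutes layover in Apia → 8:52 AM UTC.
Add 4 hours and 35 minutes leg 3 → 1:27 PM UTC.
Bellhaven is UTC−8:00, so local arrival = 1:27 PM − 8:00 = 5:27 AM on May 12.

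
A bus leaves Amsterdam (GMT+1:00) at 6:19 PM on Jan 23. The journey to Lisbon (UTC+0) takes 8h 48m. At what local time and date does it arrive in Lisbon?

2:07 AM on January 24

Lisbon is 1:00 behind Amsterdam.
After 8 hours and 48 minutes it is 3:07 AM (Jan 24) in Amsterdam.
Shift by the zone difference: 3:07 AM − 1:00 = 2:07 AM on Jan 24 in Lisbon.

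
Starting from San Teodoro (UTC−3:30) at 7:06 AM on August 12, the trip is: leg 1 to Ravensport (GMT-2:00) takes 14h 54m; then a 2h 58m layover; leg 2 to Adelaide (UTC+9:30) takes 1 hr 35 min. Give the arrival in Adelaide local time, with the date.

Convert departure to UTC: 7:06 AM + 3:30 = 10:36 AM UTC on Aug 12.
Add 14 hours 54 minutes leg 1 → 1:30 AM UTC (Aug 13).
Add 2 hours and 58 minutes layover in Ravensport → 4:28 AM UTC.
Add 1 hour 35 minutes leg 2 → 6:03 AM UTC.
Adelaide is UTC+9:30, so local arrival = 6:03 AM + 9:30 = 3:33 PM on Aug 13.

3:33 PM on Aug 13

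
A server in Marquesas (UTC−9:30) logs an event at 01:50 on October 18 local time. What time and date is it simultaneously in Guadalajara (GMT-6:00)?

Guadalajara is 3:30 ahead of Marquesas.
Shift by the zone difference: 01:50 + 3:30 = 05:20 on Oct 18 in Guadalajara.

05:20 on Oct 18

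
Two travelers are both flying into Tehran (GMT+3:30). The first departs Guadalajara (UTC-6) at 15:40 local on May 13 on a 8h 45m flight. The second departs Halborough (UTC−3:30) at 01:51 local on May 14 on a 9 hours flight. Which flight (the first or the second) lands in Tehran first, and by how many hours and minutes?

the first, by 7 hours 56 minutes

Flight 1 in UTC: 15:40 + 6:00 = 21:40 on May 13.
+8 hours and 45 minutes → arrive 06:25 UTC on May 14.
Flight 2 in UTC: 01:51 + 3:30 = 05:21 on May 14.
+9 hours → arrive 14:21 UTC on May 14.
Flight 1 lands earlier by 7 hours 56 minutes.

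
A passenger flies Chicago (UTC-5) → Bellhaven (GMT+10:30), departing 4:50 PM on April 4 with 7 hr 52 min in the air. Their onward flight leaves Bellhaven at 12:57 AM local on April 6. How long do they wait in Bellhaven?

Convert departure to UTC: 4:50 PM + 5:00 = 9:50 PM UTC on Apr 4.
Add 7 hours and 52 minutes flight time → 5:42 AM UTC (Apr 5).
Bellhaven is UTC+10:30, so local arrival = 5:42 AM + 10:30 = 4:12 PM on Apr 5.
Layover = 12:57 AM − 4:12 PM (+1 day) = 8 hours 45 minutes.

8 hours 45 minutes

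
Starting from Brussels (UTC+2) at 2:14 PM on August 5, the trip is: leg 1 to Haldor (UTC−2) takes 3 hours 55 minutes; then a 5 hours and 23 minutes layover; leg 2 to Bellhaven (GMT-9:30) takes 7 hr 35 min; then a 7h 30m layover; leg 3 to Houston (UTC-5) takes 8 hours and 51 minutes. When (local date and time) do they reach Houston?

Convert departure to UTC: 2:14 PM − 2:00 = 12:14 PM UTC on Aug 5.
Add 3 hours and 55 minutes leg 1 → 4:09 PM UTC.
Add 5 hours 23 minutes layover in Haldor → 9:32 PM UTC.
Add 7 hours and 35 minutes leg 2 → 5:07 AM UTC (Aug 6).
Add 7 hours and 30 minutes layover in Bellhaven → 12:37 PM UTC.
Add 8 hours 51 minutes leg 3 → 9:28 PM UTC.
Houston is UTC−5:00, so local arrival = 9:28 PM − 5:00 = 4:28 PM on Aug 6.

4:28 PM on August 6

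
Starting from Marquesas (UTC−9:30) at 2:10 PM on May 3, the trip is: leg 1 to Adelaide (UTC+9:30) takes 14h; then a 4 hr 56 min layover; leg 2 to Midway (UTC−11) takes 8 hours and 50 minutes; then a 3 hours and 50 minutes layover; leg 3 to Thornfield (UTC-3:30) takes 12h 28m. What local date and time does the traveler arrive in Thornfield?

4:14 PM on May 5

Convert departure to UTC: 2:10 PM + 9:30 = 11:40 PM UTC on May 3.
Add 14 hours leg 1 → 1:40 PM UTC (May 4).
Add 4 hours and 56 minutes layover in Adelaide → 6:36 PM UTC.
Add 8 hours and 50 minutes leg 2 → 3:26 AM UTC (May 5).
Add 3 hours and 50 minutes layover in Midway → 7:16 AM UTC.
Add 12 hours 28 minutes leg 3 → 7:44 PM UTC.
Thornfield is UTC−3:30, so local arrival = 7:44 PM − 3:30 = 4:14 PM on May 5.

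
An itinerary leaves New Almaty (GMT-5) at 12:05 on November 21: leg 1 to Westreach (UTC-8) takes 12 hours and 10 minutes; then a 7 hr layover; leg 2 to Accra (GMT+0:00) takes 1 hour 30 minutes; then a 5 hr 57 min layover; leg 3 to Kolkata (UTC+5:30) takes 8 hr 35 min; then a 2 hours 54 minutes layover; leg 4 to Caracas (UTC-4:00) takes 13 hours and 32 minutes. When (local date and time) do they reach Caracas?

Convert departure to UTC: 12:05 + 5:00 = 17:05 UTC on Nov 21.
Add 12 hours and 10 minutes leg 1 → 05:15 UTC (Nov 22).
Add 7 hours layover in Westreach → 12:15 UTC.
Add 1 hour and 30 minutes leg 2 → 13:45 UTC.
Add 5 hours and 57 minutes layover in Accra → 19:42 UTC.
Add 8 hours and 35 minutes leg 3 → 04:17 UTC (Nov 23).
Add 2 hours and 54 minutes layover in Kolkata → 07:11 UTC.
Add 13 hours 32 minutes leg 4 → 20:43 UTC.
Caracas is UTC−4:00, so local arrival = 20:43 − 4:00 = 16:43 on Nov 23.

16:43 on November 23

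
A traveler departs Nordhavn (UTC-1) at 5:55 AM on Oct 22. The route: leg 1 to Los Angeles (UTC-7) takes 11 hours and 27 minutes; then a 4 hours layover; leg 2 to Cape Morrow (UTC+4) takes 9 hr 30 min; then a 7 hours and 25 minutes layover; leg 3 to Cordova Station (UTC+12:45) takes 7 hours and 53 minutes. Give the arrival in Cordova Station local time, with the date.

Convert departure to UTC: 5:55 AM + 1:00 = 6:55 AM UTC on Oct 22.
Add 11 hours and 27 minutes leg 1 → 6:22 PM UTC.
Add 4 hours layover in Los Angeles → 10:22 PM UTC.
Add 9 hours 30 minutes leg 2 → 7:52 AM UTC (Oct 23).
Add 7 hours 25 minutes layover in Cape Morrow → 3:17 PM UTC.
Add 7 hours and 53 minutes leg 3 → 11:10 PM UTC.
Cordova Station is UTC+12:45, so local arrival = 11:10 PM + 12:45 = 11:55 AM on Oct 24.

11:55 AM on October 24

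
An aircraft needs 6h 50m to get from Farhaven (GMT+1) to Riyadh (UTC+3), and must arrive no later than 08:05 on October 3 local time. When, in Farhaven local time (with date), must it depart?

Target arrival in UTC: 08:05 − 3:00 = 05:05 on Oct 3.
Subtract 6 hours 50 minutes → departure 22:15 UTC on Oct 2.
Farhaven is UTC+1:00: 22:15 + 1:00 = 23:15 on Oct 2.

23:15 on October 2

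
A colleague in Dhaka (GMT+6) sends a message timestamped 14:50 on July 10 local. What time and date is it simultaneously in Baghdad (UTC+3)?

In UTC: 14:50 − 6:00 = 08:50 on Jul 10.
Baghdad is UTC+3:00: 08:50 + 3:00 = 11:50 on Jul 10.

11:50 on July 10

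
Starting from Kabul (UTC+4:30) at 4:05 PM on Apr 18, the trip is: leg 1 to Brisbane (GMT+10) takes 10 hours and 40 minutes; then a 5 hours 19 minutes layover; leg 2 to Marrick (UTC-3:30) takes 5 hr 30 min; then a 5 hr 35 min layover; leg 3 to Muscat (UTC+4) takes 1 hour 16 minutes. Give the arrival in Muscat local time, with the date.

7:55 PM on April 19

Convert departure to UTC: 4:05 PM − 4:30 = 11:35 AM UTC on Apr 18.
Add 10 hours 40 minutes leg 1 → 10:15 PM UTC.
Add 5 hours and 19 minutes layover in Brisbane → 3:34 AM UTC (Apr 19).
Add 5 hours and 30 minutes leg 2 → 9:04 AM UTC.
Add 5 hours 35 minutes layover in Marrick → 2:39 PM UTC.
Add 1 hour and 16 minutes leg 3 → 3:55 PM UTC.
Muscat is UTC+4:00, so local arrival = 3:55 PM + 4:00 = 7:55 PM on Apr 19.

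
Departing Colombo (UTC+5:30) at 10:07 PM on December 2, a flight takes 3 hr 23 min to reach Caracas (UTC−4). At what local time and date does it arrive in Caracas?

Convert departure to UTC: 10:07 PM − 5:30 = 4:37 PM UTC on Dec 2.
Add 3 hours 23 minutes travel time → 8:00 PM UTC.
Caracas is UTC−4:00, so local arrival = 8:00 PM − 4:00 = 4:00 PM on Dec 2.

4:00 PM on December 2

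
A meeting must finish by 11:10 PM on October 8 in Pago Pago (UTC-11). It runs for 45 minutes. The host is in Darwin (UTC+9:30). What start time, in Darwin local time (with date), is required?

Target end time in UTC: 11:10 PM + 11:00 = 10:10 AM on Oct 9.
Subtract 45 minutes → start 9:25 AM UTC on Oct 9.
Darwin is UTC+9:30: 9:25 AM + 9:30 = 6:55 PM on Oct 9.

6:55 PM on Oct 9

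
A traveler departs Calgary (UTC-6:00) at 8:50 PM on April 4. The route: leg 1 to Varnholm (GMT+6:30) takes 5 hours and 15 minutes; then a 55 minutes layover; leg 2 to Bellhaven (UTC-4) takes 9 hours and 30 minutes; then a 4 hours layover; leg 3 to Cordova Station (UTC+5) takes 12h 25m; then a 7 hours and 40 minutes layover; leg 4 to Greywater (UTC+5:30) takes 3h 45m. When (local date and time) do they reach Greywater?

3:50 AM on Apr 7

Convert departure to UTC: 8:50 PM + 6:00 = 2:50 AM UTC on Apr 5.
Add 5 hours and 15 minutes leg 1 → 8:05 AM UTC.
Add 55 minutes layover in Varnholm → 9:00 AM UTC.
Add 9 hours 30 minutes leg 2 → 6:30 PM UTC.
Add 4 hours layover in Bellhaven → 10:30 PM UTC.
Add 12 hours and 25 minutes leg 3 → 10:55 AM UTC (Apr 6).
Add 7 hours 40 minutes layover in Cordova Station → 6:35 PM UTC.
Add 3 hours 45 minutes leg 4 → 10:20 PM UTC.
Greywater is UTC+5:30, so local arrival = 10:20 PM + 5:30 = 3:50 AM on Apr 7.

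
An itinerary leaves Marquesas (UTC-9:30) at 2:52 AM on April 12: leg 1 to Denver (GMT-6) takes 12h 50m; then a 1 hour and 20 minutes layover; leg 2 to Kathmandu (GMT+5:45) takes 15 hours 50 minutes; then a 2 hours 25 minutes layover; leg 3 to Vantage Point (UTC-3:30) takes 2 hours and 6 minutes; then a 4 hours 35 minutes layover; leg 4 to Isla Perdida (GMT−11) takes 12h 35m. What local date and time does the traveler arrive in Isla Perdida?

5:03 AM on April 14

Convert departure to UTC: 2:52 AM + 9:30 = 12:22 PM UTC on Apr 12.
Add 12 hours and 50 minutes leg 1 → 1:12 AM UTC (Apr 13).
Add 1 hour 20 minutes layover in Denver → 2:32 AM UTC.
Add 15 hours 50 minutes leg 2 → 6:22 PM UTC.
Add 2 hours and 25 minutes layover in Kathmandu → 8:47 PM UTC.
Add 2 hours and 6 minutes leg 3 → 10:53 PM UTC.
Add 4 hours and 35 minutes layover in Vantage Point → 3:28 AM UTC (Apr 14).
Add 12 hours and 35 minutes leg 4 → 4:03 PM UTC.
Isla Perdida is UTC−11:00, so local arrival = 4:03 PM − 11:00 = 5:03 AM on Apr 14.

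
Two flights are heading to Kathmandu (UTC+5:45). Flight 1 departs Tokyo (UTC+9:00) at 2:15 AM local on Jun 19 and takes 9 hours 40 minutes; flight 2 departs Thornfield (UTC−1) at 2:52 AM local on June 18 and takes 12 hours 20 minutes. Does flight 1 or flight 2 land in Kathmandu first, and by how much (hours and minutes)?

Flight 1 in UTC: 2:15 AM − 9:00 = 5:15 PM on Jun 18.
+9 hours 40 minutes → arrive 2:55 AM UTC on Jun 19.
Flight 2 in UTC: 2:52 AM + 1:00 = 3:52 AM on Jun 18.
+12 hours and 20 minutes → arrive 4:12 PM UTC on Jun 18.
Flight 2 lands earlier by 10 hours 43 minutes.

the second, by 10 hours 43 minutes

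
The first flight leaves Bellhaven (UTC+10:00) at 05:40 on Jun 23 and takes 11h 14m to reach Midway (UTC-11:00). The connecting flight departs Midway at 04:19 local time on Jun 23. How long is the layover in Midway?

Convert departure to UTC: 05:40 − 10:00 = 19:40 UTC on Jun 22.
Add 11 hours and 14 minutes flight time → 06:54 UTC (Jun 23).
Midway is UTC−11:00, so local arrival = 06:54 − 11:00 = 19:54 on Jun 22.
Layover = 04:19 − 19:54 (+1 day) = 8 hours 25 minutes.

8 hours 25 minutes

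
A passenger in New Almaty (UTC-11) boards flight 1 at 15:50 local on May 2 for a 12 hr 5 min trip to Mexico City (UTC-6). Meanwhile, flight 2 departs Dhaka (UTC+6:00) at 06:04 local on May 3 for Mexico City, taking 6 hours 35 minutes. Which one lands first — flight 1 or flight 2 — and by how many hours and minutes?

the second, by 8 hours 16 minutes

Flight 1 in UTC: 15:50 + 11:00 = 02:50 on May 3.
+12 hours 5 minutes → arrive 14:55 UTC on May 3.
Flight 2 in UTC: 06:04 − 6:00 = 00:04 on May 3.
+6 hours and 35 minutes → arrive 06:39 UTC on May 3.
Flight 2 lands earlier by 8 hours 16 minutes.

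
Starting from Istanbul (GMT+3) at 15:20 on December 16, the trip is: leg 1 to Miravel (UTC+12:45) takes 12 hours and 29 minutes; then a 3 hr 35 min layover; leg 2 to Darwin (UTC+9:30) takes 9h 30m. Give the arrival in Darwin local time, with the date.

Convert departure to UTC: 15:20 − 3:00 = 12:20 UTC on Dec 16.
Add 12 hours 29 minutes leg 1 → 00:49 UTC (Dec 17).
Add 3 hours and 35 minutes layover in Miravel → 04:24 UTC.
Add 9 hours 30 minutes leg 2 → 13:54 UTC.
Darwin is UTC+9:30, so local arrival = 13:54 + 9:30 = 23:24 on Dec 17.

23:24 on Dec 17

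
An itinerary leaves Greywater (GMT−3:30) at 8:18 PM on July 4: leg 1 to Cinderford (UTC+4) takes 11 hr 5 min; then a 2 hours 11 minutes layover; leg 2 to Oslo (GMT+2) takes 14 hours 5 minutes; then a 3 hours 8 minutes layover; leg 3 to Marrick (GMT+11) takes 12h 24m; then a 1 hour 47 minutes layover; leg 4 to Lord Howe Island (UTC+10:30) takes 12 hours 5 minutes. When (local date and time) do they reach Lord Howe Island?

7:03 PM on July 7

Convert departure to UTC: 8:18 PM + 3:30 = 11:48 PM UTC on Jul 4.
Add 11 hours and 5 minutes leg 1 → 10:53 AM UTC (Jul 5).
Add 2 hours and 11 minutes layover in Cinderford → 1:04 PM UTC.
Add 14 hours and 5 minutes leg 2 → 3:09 AM UTC (Jul 6).
Add 3 hours 8 minutes layover in Oslo → 6:17 AM UTC.
Add 12 hours and 24 minutes leg 3 → 6:41 PM UTC.
Add 1 hour and 47 minutes layover in Marrick → 8:28 PM UTC.
Add 12 hours 5 minutes leg 4 → 8:33 AM UTC (Jul 7).
Lord Howe Island is UTC+10:30, so local arrival = 8:33 AM + 10:30 = 7:03 PM on Jul 7.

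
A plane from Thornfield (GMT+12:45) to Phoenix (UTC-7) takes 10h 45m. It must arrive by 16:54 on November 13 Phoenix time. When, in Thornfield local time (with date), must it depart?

01:54 on Nov 14

Target arrival in UTC: 16:54 + 7:00 = 23:54 on Nov 13.
Subtract 10 hours and 45 minutes → departure 13:09 UTC on Nov 13.
Thornfield is UTC+12:45: 13:09 + 12:45 = 01:54 on Nov 14.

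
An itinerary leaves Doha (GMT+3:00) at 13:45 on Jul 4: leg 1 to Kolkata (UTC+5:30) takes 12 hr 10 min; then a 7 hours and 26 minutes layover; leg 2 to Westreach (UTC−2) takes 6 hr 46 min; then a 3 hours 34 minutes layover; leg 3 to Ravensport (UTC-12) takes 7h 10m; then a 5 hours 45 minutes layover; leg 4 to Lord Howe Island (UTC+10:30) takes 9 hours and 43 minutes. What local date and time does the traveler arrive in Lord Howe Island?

Convert departure to UTC: 13:45 − 3:00 = 10:45 UTC on Jul 4.
Add 12 hours and 10 minutes leg 1 → 22:55 UTC.
Add 7 hours 26 minutes layover in Kolkata → 06:21 UTC (Jul 5).
Add 6 hours 46 minutes leg 2 → 13:07 UTC.
Add 3 hours and 34 minutes layover in Westreach → 16:41 UTC.
Add 7 hours and 10 minutes leg 3 → 23:51 UTC.
Add 5 hours and 45 minutes layover in Ravensport → 05:36 UTC (Jul 6).
Add 9 hours and 43 minutes leg 4 → 15:19 UTC.
Lord Howe Island is UTC+10:30, so local arrival = 15:19 + 10:30 = 01:49 on Jul 7.

01:49 on July 7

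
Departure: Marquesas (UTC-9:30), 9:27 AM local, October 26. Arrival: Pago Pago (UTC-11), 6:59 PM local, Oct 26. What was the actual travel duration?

Pago Pago is 1:30 behind Marquesas.
Clock-face elapsed time (ignoring zones) is 9 hours 32 minutes.
Actual elapsed = 9 hours 32 minutes + 1:30 = 11 hours 2 minutes.

11 hours 2 minutes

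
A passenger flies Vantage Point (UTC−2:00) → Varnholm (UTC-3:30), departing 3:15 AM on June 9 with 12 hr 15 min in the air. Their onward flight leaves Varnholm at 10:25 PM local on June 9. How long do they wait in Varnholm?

8 hours 25 minutes

Convert departure to UTC: 3:15 AM + 2:00 = 5:15 AM UTC on Jun 9.
Add 12 hours 15 minutes flight time → 5:30 PM UTC.
Varnholm is UTC−3:30, so local arrival = 5:30 PM − 3:30 = 2:00 PM on Jun 9.
Layover = 10:25 PM − 2:00 PM = 8 hours 25 minutes.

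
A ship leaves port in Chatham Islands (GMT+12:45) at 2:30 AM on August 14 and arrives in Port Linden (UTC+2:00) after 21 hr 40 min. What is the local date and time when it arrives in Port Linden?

Convert departure to UTC: 2:30 AM − 12:45 = 1:45 PM UTC on Aug 13.
Add 21 hours and 40 minutes travel time → 11:25 AM UTC (Aug 14).
Port Linden is UTC+2:00, so local arrival = 11:25 AM + 2:00 = 1:25 PM on Aug 14.

1:25 PM on August 14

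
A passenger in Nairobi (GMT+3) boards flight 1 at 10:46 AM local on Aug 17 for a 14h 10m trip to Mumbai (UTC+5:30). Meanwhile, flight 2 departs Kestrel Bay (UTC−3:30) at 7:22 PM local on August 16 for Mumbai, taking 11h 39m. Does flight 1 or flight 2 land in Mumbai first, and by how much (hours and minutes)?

the second, by 11 hours 25 minutes

Flight 1 in UTC: 10:46 AM − 3:00 = 7:46 AM on Aug 17.
+14 hours and 10 minutes → arrive 9:56 PM UTC on Aug 17.
Flight 2 in UTC: 7:22 PM + 3:30 = 10:52 PM on Aug 16.
+11 hours 39 minutes → arrive 10:31 AM UTC on Aug 17.
Flight 2 lands earlier by 11 hours 25 minutes.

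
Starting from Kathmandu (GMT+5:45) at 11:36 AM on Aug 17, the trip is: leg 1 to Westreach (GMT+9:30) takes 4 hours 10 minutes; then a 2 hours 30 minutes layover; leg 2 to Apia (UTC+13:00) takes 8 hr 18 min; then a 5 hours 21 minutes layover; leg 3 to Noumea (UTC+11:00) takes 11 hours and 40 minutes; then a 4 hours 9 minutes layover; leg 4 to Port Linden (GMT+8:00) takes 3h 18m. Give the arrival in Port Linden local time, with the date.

Convert departure to UTC: 11:36 AM − 5:45 = 5:51 AM UTC on Aug 17.
Add 4 hours 10 minutes leg 1 → 10:01 AM UTC.
Add 2 hours 30 minutes layover in Westreach → 12:31 PM UTC.
Add 8 hours and 18 minutes leg 2 → 8:49 PM UTC.
Add 5 hours 21 minutes layover in Apia → 2:10 AM UTC (Aug 18).
Add 11 hours 40 minutes leg 3 → 1:50 PM UTC.
Add 4 hours 9 minutes layover in Noumea → 5:59 PM UTC.
Add 3 hours 18 minutes leg 4 → 9:17 PM UTC.
Port Linden is UTC+8:00, so local arrival = 9:17 PM + 8:00 = 5:17 AM on Aug 19.

5:17 AM on Aug 19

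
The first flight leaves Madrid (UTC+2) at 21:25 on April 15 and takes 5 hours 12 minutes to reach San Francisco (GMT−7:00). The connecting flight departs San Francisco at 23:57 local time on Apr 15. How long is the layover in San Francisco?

Convert departure to UTC: 21:25 − 2:00 = 19:25 UTC on Apr 15.
Add 5 hours and 12 minutes flight time → 00:37 UTC (Apr 16).
San Francisco is UTC−7:00, so local arrival = 00:37 − 7:00 = 17:37 on Apr 15.
Layover = 23:57 − 17:37 = 6 hours 20 minutes.

6 hours 20 minutes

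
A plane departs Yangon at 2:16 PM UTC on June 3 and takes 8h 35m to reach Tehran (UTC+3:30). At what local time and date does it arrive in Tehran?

Departure is given in UTC: 2:16 PM on Jun 3.
Add 8 hours 35 minutes → 10:51 PM UTC.
Tehran is UTC+3:30: 10:51 PM + 3:30 = 2:21 AM on Jun 4.

2:21 AM on June 4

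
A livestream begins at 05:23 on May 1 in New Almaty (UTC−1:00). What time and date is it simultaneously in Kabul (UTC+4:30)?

10:53 on May 1

In UTC: 05:23 + 1:00 = 06:23 on May 1.
Kabul is UTC+4:30: 06:23 + 4:30 = 10:53 on May 1.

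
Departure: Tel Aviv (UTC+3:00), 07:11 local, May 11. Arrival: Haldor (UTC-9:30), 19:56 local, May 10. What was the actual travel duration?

Departure in UTC: 07:11 − 3:00 = 04:11 on May 11.
Arrival in UTC: 19:56 + 9:30 = 05:26 on May 11.
Elapsed = 05:26 − 04:11 = 1 hour 15 minutes.

1 hour 15 minutes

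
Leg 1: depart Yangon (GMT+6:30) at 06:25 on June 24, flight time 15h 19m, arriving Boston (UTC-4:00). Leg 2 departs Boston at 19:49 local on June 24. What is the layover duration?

8 hours 35 minutes

Convert departure to UTC: 06:25 − 6:30 = 23:55 UTC on Jun 23.
Add 15 hours and 19 minutes flight time → 15:14 UTC (Jun 24).
Boston is UTC−4:00, so local arrival = 15:14 − 4:00 = 11:14 on Jun 24.
Layover = 19:49 − 11:14 = 8 hours 35 minutes.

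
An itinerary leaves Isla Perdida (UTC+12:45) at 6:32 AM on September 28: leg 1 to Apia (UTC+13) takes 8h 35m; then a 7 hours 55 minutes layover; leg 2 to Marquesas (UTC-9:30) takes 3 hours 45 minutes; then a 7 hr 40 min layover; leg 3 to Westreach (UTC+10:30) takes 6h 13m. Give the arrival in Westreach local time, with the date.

2:25 PM on September 29

Convert departure to UTC: 6:32 AM − 12:45 = 5:47 PM UTC on Sep 27.
Add 8 hours and 35 minutes leg 1 → 2:22 AM UTC (Sep 28).
Add 7 hours 55 minutes layover in Apia → 10:17 AM UTC.
Add 3 hours 45 minutes leg 2 → 2:02 PM UTC.
Add 7 hours and 40 minutes layover in Marquesas → 9:42 PM UTC.
Add 6 hours and 13 minutes leg 3 → 3:55 AM UTC (Sep 29).
Westreach is UTC+10:30, so local arrival = 3:55 AM + 10:30 = 2:25 PM on Sep 29.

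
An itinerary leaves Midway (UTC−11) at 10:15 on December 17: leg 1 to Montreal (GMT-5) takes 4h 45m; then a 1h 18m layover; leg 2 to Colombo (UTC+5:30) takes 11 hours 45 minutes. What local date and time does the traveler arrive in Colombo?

20:33 on December 18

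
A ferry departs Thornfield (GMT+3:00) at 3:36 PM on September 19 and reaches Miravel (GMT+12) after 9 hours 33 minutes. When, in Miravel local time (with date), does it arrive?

Convert departure to UTC: 3:36 PM − 3:00 = 12:36 PM UTC on Sep 19.
Add 9 hours and 33 minutes travel time → 10:09 PM UTC.
Miravel is UTC+12:00, so local arrival = 10:09 PM + 12:00 = 10:09 AM on Sep 20.

10:09 AM on September 20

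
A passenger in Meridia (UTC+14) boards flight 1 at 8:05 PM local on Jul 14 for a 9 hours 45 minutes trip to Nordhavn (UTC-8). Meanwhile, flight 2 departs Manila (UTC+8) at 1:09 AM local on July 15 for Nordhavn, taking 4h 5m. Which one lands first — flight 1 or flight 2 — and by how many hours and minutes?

Flight 1 in UTC: 8:05 PM − 14:00 = 6:05 AM on Jul 14.
+9 hours 45 minutes → arrive 3:50 PM UTC on Jul 14.
Flight 2 in UTC: 1:09 AM − 8:00 = 5:09 PM on Jul 14.
+4 hours 5 minutes → arrive 9:14 PM UTC on Jul 14.
Flight 1 lands earlier by 5 hours 24 minutes.

the first, by 5 hours 24 minutes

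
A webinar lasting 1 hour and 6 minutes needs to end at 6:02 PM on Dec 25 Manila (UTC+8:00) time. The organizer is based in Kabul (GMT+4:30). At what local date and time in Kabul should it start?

Target end time in UTC: 6:02 PM − 8:00 = 10:02 AM on Dec 25.
Subtract 1 hour and 6 minutes → start 8:56 AM UTC on Dec 25.
Kabul is UTC+4:30: 8:56 AM + 4:30 = 1:26 PM on Dec 25.

1:26 PM on December 25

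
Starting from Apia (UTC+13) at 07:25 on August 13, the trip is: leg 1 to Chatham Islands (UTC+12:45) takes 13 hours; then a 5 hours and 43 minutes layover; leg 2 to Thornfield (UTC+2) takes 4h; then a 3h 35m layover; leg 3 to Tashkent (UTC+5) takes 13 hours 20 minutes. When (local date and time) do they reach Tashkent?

Convert departure to UTC: 07:25 − 13:00 = 18:25 UTC on Aug 12.
Add 13 hours leg 1 → 07:25 UTC (Aug 13).
Add 5 hours 43 minutes layover in Chatham Islands → 13:08 UTC.
Add 4 hours leg 2 → 17:08 UTC.
Add 3 hours 35 minutes layover in Thornfield → 20:43 UTC.
Add 13 hours and 20 minutes leg 3 → 10:03 UTC (Aug 14).
Tashkent is UTC+5:00, so local arrival = 10:03 + 5:00 = 15:03 on Aug 14.

15:03 on Aug 14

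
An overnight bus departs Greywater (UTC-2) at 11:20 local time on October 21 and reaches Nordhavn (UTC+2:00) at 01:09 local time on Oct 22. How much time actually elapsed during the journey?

Nordhavn is 4:00 ahead of Greywater.
Clock-face elapsed time (ignoring zones) is 13 hours 49 minutes.
Actual elapsed = 13 hours 49 minutes − 4:00 = 9 hours 49 minutes.

9 hours 49 minutes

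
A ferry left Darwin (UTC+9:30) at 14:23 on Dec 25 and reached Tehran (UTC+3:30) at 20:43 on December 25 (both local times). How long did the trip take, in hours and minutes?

Departure in UTC: 14:23 − 9:30 = 04:53 on Dec 25.
Arrival in UTC: 20:43 − 3:30 = 17:13 on Dec 25.
Elapsed = 17:13 − 04:53 = 12 hours 20 minutes.

12 hours 20 minutes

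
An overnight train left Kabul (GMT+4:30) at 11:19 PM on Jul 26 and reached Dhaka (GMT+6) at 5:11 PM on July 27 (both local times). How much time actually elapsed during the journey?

16 hours 22 minutes

Departure in UTC: 11:19 PM − 4:30 = 6:49 PM on Jul 26.
Arrival in UTC: 5:11 PM − 6:00 = 11:11 AM on Jul 27.
Elapsed = 11:11 AM − 6:49 PM (+1 day) = 16 hours 22 minutes.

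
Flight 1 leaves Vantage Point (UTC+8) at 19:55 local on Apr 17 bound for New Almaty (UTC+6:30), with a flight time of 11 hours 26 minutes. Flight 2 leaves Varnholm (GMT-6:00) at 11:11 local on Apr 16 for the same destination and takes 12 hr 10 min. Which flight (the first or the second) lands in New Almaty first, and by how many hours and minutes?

Flight 1 in UTC: 19:55 − 8:00 = 11:55 on Apr 17.
+11 hours and 26 minutes → arrive 23:21 UTC on Apr 17.
Flight 2 in UTC: 11:11 + 6:00 = 17:11 on Apr 16.
+12 hours and 10 minutes → arrive 05:21 UTC on Apr 17.
Flight 2 lands earlier by 18 hours.

the second, by 18 hours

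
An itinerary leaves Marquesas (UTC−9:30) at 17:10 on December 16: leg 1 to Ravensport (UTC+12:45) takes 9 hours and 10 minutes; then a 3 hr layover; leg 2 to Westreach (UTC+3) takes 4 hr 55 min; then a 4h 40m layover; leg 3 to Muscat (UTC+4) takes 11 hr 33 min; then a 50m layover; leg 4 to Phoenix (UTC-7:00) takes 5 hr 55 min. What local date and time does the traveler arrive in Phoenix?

11:43 on Dec 18

Convert departure to UTC: 17:10 + 9:30 = 02:40 UTC on Dec 17.
Add 9 hours and 10 minutes leg 1 → 11:50 UTC.
Add 3 hours layover in Ravensport → 14:50 UTC.
Add 4 hours and 55 minutes leg 2 → 19:45 UTC.
Add 4 hours 40 minutes layover in Westreach → 00:25 UTC (Dec 18).
Add 11 hours 33 minutes leg 3 → 11:58 UTC.
Add 50 minutes layover in Muscat → 12:48 UTC.
Add 5 hours 55 minutes leg 4 → 18:43 UTC.
Phoenix is UTC−7:00, so local arrival = 18:43 − 7:00 = 11:43 on Dec 18.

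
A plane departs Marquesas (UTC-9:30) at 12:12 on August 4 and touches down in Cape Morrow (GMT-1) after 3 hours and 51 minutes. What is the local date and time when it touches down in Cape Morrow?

Convert departure to UTC: 12:12 + 9:30 = 21:42 UTC on Aug 4.
Add 3 hours and 51 minutes travel time → 01:33 UTC (Aug 5).
Cape Morrow is UTC−1:00, so local arrival = 01:33 − 1:00 = 00:33 on Aug 5.

00:33 on August 5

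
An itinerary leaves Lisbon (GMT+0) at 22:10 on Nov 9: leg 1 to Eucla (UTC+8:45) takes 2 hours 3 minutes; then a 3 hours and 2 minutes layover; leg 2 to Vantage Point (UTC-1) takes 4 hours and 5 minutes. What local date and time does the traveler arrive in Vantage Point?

Lisbon is at UTC+0, so departure is already 22:10 UTC on Nov 9.
Add 2 hours and 3 minutes leg 1 → 00:13 UTC (Nov 10).
Add 3 hours and 2 minutes layover in Eucla → 03:15 UTC.
Add 4 hours 5 minutes leg 2 → 07:20 UTC.
Vantage Point is UTC−1:00, so local arrival = 07:20 − 1:00 = 06:20 on Nov 10.

06:20 on Nov 10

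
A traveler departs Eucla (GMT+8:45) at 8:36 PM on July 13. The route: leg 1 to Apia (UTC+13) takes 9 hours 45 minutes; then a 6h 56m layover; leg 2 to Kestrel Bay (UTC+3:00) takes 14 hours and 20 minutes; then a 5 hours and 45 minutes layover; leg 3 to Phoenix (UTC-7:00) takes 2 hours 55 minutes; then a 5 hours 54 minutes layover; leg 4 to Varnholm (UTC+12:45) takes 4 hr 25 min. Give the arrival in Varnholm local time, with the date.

Convert departure to UTC: 8:36 PM − 8:45 = 11:51 AM UTC on Jul 13.
Add 9 hours 45 minutes leg 1 → 9:36 PM UTC.
Add 6 hours 56 minutes layover in Apia → 4:32 AM UTC (Jul 14).
Add 14 hours 20 minutes leg 2 → 6:52 PM UTC.
Add 5 hours and 45 minutes layover in Kestrel Bay → 12:37 AM UTC (Jul 15).
Add 2 hours 55 minutes leg 3 → 3:32 AM UTC.
Add 5 hours 54 minutes layover in Phoenix → 9:26 AM UTC.
Add 4 hours and 25 minutes leg 4 → 1:51 PM UTC.
Varnholm is UTC+12:45, so local arrival = 1:51 PM + 12:45 = 2:36 AM on Jul 16.

2:36 AM on Jul 16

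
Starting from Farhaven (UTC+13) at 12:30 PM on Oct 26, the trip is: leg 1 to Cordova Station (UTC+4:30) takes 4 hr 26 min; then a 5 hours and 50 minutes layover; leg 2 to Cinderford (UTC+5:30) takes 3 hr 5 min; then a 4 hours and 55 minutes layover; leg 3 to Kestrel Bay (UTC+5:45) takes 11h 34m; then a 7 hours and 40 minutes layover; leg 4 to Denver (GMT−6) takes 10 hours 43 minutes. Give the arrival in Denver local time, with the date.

5:43 PM on Oct 27

Convert departure to UTC: 12:30 PM − 13:00 = 11:30 PM UTC on Oct 25.
Add 4 hours and 26 minutes leg 1 → 3:56 AM UTC (Oct 26).
Add 5 hours 50 minutes layover in Cordova Station → 9:46 AM UTC.
Add 3 hours 5 minutes leg 2 → 12:51 PM UTC.
Add 4 hours 55 minutes layover in Cinderford → 5:46 PM UTC.
Add 11 hours and 34 minutes leg 3 → 5:20 AM UTC (Oct 27).
Add 7 hours 40 minutes layover in Kestrel Bay → 1:00 PM UTC.
Add 10 hours 43 minutes leg 4 → 11:43 PM UTC.
Denver is UTC−6:00, so local arrival = 11:43 PM − 6:00 = 5:43 PM on Oct 27.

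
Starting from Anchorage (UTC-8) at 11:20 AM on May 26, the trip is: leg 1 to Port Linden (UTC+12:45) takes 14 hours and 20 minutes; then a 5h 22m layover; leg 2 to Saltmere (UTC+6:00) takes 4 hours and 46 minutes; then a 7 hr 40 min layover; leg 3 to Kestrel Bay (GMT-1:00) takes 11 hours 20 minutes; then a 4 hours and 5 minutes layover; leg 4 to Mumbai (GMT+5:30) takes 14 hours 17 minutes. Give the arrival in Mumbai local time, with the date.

Convert departure to UTC: 11:20 AM + 8:00 = 7:20 PM UTC on May 26.
Add 14 hours 20 minutes leg 1 → 9:40 AM UTC (May 27).
Add 5 hours and 22 minutes layover in Port Linden → 3:02 PM UTC.
Add 4 hours 46 minutes leg 2 → 7:48 PM UTC.
Add 7 hours 40 minutes layover in Saltmere → 3:28 AM UTC (May 28).
Add 11 hours and 20 minutes leg 3 → 2:48 PM UTC.
Add 4 hours 5 minutes layover in Kestrel Bay → 6:53 PM UTC.
Add 14 hours and 17 minutes leg 4 → 9:10 AM UTC (May 29).
Mumbai is UTC+5:30, so local arrival = 9:10 AM + 5:30 = 2:40 PM on May 29.

2:40 PM on May 29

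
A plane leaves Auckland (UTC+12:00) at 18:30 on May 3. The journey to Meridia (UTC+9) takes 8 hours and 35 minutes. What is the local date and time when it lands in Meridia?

00:05 on May 4

Convert departure to UTC: 18:30 − 12:00 = 06:30 UTC on May 3.
Add 8 hours 35 minutes travel time → 15:05 UTC.
Meridia is UTC+9:00, so local arrival = 15:05 + 9:00 = 00:05 on May 4.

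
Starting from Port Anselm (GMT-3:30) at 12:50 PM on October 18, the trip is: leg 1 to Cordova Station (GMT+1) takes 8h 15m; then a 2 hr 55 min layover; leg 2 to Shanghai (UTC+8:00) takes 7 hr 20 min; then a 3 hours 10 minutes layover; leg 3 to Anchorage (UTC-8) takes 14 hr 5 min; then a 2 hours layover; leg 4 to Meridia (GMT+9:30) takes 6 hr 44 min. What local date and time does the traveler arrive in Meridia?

Convert departure to UTC: 12:50 PM + 3:30 = 4:20 PM UTC on Oct 18.
Add 8 hours and 15 minutes leg 1 → 12:35 AM UTC (Oct 19).
Add 2 hours 55 minutes layover in Cordova Station → 3:30 AM UTC.
Add 7 hours 20 minutes leg 2 → 10:50 AM UTC.
Add 3 hours 10 minutes layover in Shanghai → 2:00 PM UTC.
Add 14 hours and 5 minutes leg 3 → 4:05 AM UTC (Oct 20).
Add 2 hours layover in Anchorage → 6:05 AM UTC.
Add 6 hours 44 minutes leg 4 → 12:49 PM UTC.
Meridia is UTC+9:30, so local arrival = 12:49 PM + 9:30 = 10:19 PM on Oct 20.

10:19 PM on October 20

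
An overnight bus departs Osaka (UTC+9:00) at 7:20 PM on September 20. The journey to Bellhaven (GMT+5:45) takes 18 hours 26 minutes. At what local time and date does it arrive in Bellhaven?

Convert departure to UTC: 7:20 PM − 9:00 = 10:20 AM UTC on Sep 20.
Add 18 hours 26 minutes travel time → 4:46 AM UTC (Sep 21).
Bellhaven is UTC+5:45, so local arrival = 4:46 AM + 5:45 = 10:31 AM on Sep 21.

10:31 AM on Sep 21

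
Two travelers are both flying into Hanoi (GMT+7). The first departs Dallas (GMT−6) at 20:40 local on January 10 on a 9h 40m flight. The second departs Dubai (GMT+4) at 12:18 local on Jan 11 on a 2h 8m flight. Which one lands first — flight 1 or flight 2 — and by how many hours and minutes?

Flight 1 in UTC: 20:40 + 6:00 = 02:40 on Jan 11.
+9 hours and 40 minutes → arrive 12:20 UTC on Jan 11.
Flight 2 in UTC: 12:18 − 4:00 = 08:18 on Jan 11.
+2 hours and 8 minutes → arrive 10:26 UTC on Jan 11.
Flight 2 lands earlier by 1 hour 54 minutes.

the second, by 1 hour 54 minutes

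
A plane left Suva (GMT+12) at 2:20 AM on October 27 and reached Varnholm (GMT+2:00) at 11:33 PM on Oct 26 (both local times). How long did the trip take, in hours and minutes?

Varnholm is 10:00 behind Suva.
Clock-face elapsed time (ignoring zones) is −2 hours 47 minutes.
Actual elapsed = −2 hours 47 minutes + 10:00 = 7 hours 13 minutes.

7 hours 13 minutes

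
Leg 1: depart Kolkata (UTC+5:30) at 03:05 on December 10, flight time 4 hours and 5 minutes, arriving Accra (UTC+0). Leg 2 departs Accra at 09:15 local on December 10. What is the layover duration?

7 hours 35 minutes

Convert departure to UTC: 03:05 − 5:30 = 21:35 UTC on Dec 9.
Add 4 hours and 5 minutes flight time → 01:40 UTC (Dec 10).
Accra is UTC+0, so local arrival is the same: 01:40 on Dec 10.
Layover = 09:15 − 01:40 = 7 hours 35 minutes.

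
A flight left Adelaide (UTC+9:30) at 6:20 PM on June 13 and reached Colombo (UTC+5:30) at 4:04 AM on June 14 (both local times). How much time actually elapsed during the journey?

13 hours 44 minutes

Departure in UTC: 6:20 PM − 9:30 = 8:50 AM on Jun 13.
Arrival in UTC: 4:04 AM − 5:30 = 10:34 PM on Jun 13.
Elapsed = 10:34 PM − 8:50 AM = 13 hours 44 minutes.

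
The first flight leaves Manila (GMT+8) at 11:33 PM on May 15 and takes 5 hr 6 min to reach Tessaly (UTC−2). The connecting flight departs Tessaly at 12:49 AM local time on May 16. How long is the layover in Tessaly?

Convert departure to UTC: 11:33 PM − 8:00 = 3:33 PM UTC on May 15.
Add 5 hours 6 minutes flight time → 8:39 PM UTC.
Tessaly is UTC−2:00, so local arrival = 8:39 PM − 2:00 = 6:39 PM on May 15.
Layover = 12:49 AM − 6:39 PM (+1 day) = 6 hours 10 minutes.

6 hours 10 minutes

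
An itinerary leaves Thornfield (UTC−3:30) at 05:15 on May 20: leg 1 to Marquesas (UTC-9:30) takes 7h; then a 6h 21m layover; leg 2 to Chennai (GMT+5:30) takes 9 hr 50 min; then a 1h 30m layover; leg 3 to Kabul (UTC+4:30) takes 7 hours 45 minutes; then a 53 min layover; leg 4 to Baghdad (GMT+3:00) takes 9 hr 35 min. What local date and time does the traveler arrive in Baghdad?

06:39 on May 22

Convert departure to UTC: 05:15 + 3:30 = 08:45 UTC on May 20.
Add 7 hours leg 1 → 15:45 UTC.
Add 6 hours and 21 minutes layover in Marquesas → 22:06 UTC.
Add 9 hours 50 minutes leg 2 → 07:56 UTC (May 21).
Add 1 hour and 30 minutes layover in Chennai → 09:26 UTC.
Add 7 hours 45 minutes leg 3 → 17:11 UTC.
Add 53 minutes layover in Kabul → 18:04 UTC.
Add 9 hours and 35 minutes leg 4 → 03:39 UTC (May 22).
Baghdad is UTC+3:00, so local arrival = 03:39 + 3:00 = 06:39 on May 22.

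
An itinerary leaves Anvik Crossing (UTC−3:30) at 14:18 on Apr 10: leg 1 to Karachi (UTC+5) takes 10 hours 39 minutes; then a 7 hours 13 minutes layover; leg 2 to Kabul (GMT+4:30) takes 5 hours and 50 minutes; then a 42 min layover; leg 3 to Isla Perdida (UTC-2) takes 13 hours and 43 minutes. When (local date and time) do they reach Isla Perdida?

Convert departure to UTC: 14:18 + 3:30 = 17:48 UTC on Apr 10.
Add 10 hours and 39 minutes leg 1 → 04:27 UTC (Apr 11).
Add 7 hours 13 minutes layover in Karachi → 11:40 UTC.
Add 5 hours 50 minutes leg 2 → 17:30 UTC.
Add 42 minutes layover in Kabul → 18:12 UTC.
Add 13 hours and 43 minutes leg 3 → 07:55 UTC (Apr 12).
Isla Perdida is UTC−2:00, so local arrival = 07:55 − 2:00 = 05:55 on Apr 12.

05:55 on Apr 12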